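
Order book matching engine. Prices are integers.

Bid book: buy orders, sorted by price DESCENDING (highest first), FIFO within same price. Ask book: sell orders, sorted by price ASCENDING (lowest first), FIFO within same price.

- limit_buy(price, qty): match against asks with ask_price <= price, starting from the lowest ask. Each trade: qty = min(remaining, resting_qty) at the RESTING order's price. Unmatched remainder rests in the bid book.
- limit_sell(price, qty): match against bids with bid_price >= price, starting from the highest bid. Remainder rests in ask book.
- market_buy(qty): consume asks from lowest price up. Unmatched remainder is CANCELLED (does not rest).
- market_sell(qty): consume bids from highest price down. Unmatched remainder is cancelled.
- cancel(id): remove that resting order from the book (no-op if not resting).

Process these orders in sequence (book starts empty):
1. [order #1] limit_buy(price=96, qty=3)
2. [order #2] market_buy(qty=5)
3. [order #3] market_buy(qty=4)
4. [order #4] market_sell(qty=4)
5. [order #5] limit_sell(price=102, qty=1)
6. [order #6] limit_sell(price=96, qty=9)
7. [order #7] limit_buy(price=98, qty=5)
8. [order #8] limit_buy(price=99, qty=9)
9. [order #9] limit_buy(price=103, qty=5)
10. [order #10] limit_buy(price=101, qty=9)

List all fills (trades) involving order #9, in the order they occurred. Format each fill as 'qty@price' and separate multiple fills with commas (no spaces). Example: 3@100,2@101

Answer: 1@102

Derivation:
After op 1 [order #1] limit_buy(price=96, qty=3): fills=none; bids=[#1:3@96] asks=[-]
After op 2 [order #2] market_buy(qty=5): fills=none; bids=[#1:3@96] asks=[-]
After op 3 [order #3] market_buy(qty=4): fills=none; bids=[#1:3@96] asks=[-]
After op 4 [order #4] market_sell(qty=4): fills=#1x#4:3@96; bids=[-] asks=[-]
After op 5 [order #5] limit_sell(price=102, qty=1): fills=none; bids=[-] asks=[#5:1@102]
After op 6 [order #6] limit_sell(price=96, qty=9): fills=none; bids=[-] asks=[#6:9@96 #5:1@102]
After op 7 [order #7] limit_buy(price=98, qty=5): fills=#7x#6:5@96; bids=[-] asks=[#6:4@96 #5:1@102]
After op 8 [order #8] limit_buy(price=99, qty=9): fills=#8x#6:4@96; bids=[#8:5@99] asks=[#5:1@102]
After op 9 [order #9] limit_buy(price=103, qty=5): fills=#9x#5:1@102; bids=[#9:4@103 #8:5@99] asks=[-]
After op 10 [order #10] limit_buy(price=101, qty=9): fills=none; bids=[#9:4@103 #10:9@101 #8:5@99] asks=[-]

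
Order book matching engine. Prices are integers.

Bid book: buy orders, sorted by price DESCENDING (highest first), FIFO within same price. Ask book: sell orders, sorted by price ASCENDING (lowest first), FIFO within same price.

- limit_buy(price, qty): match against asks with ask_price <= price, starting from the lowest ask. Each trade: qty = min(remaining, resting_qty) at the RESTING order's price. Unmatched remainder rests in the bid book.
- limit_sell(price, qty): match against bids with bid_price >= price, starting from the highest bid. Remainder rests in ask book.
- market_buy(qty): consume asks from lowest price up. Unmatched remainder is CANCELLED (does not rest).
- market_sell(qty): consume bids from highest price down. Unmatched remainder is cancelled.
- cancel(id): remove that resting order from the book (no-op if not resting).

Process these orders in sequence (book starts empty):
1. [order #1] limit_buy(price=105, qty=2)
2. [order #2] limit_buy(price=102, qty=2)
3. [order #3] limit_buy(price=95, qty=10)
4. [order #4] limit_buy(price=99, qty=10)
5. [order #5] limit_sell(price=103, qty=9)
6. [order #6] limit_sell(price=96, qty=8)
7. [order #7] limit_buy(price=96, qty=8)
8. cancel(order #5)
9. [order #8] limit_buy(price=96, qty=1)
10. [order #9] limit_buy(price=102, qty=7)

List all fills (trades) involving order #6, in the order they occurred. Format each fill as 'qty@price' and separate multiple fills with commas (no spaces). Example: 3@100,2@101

Answer: 2@102,6@99

Derivation:
After op 1 [order #1] limit_buy(price=105, qty=2): fills=none; bids=[#1:2@105] asks=[-]
After op 2 [order #2] limit_buy(price=102, qty=2): fills=none; bids=[#1:2@105 #2:2@102] asks=[-]
After op 3 [order #3] limit_buy(price=95, qty=10): fills=none; bids=[#1:2@105 #2:2@102 #3:10@95] asks=[-]
After op 4 [order #4] limit_buy(price=99, qty=10): fills=none; bids=[#1:2@105 #2:2@102 #4:10@99 #3:10@95] asks=[-]
After op 5 [order #5] limit_sell(price=103, qty=9): fills=#1x#5:2@105; bids=[#2:2@102 #4:10@99 #3:10@95] asks=[#5:7@103]
After op 6 [order #6] limit_sell(price=96, qty=8): fills=#2x#6:2@102 #4x#6:6@99; bids=[#4:4@99 #3:10@95] asks=[#5:7@103]
After op 7 [order #7] limit_buy(price=96, qty=8): fills=none; bids=[#4:4@99 #7:8@96 #3:10@95] asks=[#5:7@103]
After op 8 cancel(order #5): fills=none; bids=[#4:4@99 #7:8@96 #3:10@95] asks=[-]
After op 9 [order #8] limit_buy(price=96, qty=1): fills=none; bids=[#4:4@99 #7:8@96 #8:1@96 #3:10@95] asks=[-]
After op 10 [order #9] limit_buy(price=102, qty=7): fills=none; bids=[#9:7@102 #4:4@99 #7:8@96 #8:1@96 #3:10@95] asks=[-]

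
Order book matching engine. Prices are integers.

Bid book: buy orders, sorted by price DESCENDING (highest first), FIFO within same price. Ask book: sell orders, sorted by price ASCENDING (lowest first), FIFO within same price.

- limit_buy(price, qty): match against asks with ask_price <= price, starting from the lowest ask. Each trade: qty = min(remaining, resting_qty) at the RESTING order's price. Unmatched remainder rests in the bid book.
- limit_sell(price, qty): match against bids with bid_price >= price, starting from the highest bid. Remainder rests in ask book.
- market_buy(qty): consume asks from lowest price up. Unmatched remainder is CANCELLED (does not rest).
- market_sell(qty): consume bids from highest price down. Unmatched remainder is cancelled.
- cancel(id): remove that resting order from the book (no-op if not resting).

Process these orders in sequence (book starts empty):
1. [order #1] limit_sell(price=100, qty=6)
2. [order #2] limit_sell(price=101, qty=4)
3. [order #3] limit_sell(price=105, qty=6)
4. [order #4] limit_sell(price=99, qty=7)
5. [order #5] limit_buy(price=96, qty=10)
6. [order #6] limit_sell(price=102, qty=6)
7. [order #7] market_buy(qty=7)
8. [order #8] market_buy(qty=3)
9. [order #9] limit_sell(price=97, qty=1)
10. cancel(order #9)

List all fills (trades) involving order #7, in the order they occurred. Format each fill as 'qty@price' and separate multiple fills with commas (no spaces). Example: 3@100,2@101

Answer: 7@99

Derivation:
After op 1 [order #1] limit_sell(price=100, qty=6): fills=none; bids=[-] asks=[#1:6@100]
After op 2 [order #2] limit_sell(price=101, qty=4): fills=none; bids=[-] asks=[#1:6@100 #2:4@101]
After op 3 [order #3] limit_sell(price=105, qty=6): fills=none; bids=[-] asks=[#1:6@100 #2:4@101 #3:6@105]
After op 4 [order #4] limit_sell(price=99, qty=7): fills=none; bids=[-] asks=[#4:7@99 #1:6@100 #2:4@101 #3:6@105]
After op 5 [order #5] limit_buy(price=96, qty=10): fills=none; bids=[#5:10@96] asks=[#4:7@99 #1:6@100 #2:4@101 #3:6@105]
After op 6 [order #6] limit_sell(price=102, qty=6): fills=none; bids=[#5:10@96] asks=[#4:7@99 #1:6@100 #2:4@101 #6:6@102 #3:6@105]
After op 7 [order #7] market_buy(qty=7): fills=#7x#4:7@99; bids=[#5:10@96] asks=[#1:6@100 #2:4@101 #6:6@102 #3:6@105]
After op 8 [order #8] market_buy(qty=3): fills=#8x#1:3@100; bids=[#5:10@96] asks=[#1:3@100 #2:4@101 #6:6@102 #3:6@105]
After op 9 [order #9] limit_sell(price=97, qty=1): fills=none; bids=[#5:10@96] asks=[#9:1@97 #1:3@100 #2:4@101 #6:6@102 #3:6@105]
After op 10 cancel(order #9): fills=none; bids=[#5:10@96] asks=[#1:3@100 #2:4@101 #6:6@102 #3:6@105]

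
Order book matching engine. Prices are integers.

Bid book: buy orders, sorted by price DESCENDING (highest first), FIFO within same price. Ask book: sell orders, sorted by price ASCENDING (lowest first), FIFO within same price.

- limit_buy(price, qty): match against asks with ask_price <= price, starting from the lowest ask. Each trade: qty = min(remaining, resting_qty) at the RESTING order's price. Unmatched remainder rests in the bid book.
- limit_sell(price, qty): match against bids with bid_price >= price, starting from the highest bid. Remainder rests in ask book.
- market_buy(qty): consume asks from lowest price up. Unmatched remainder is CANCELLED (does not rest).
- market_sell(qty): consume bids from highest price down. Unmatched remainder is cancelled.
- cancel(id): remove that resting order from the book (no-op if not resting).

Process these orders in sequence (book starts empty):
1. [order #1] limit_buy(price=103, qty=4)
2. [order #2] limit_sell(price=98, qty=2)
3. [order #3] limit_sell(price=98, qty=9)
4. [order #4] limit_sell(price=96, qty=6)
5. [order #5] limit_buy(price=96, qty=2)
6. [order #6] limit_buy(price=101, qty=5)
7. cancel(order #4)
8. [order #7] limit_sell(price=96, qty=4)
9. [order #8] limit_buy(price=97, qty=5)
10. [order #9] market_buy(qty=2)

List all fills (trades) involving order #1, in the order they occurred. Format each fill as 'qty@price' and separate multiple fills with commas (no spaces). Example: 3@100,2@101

After op 1 [order #1] limit_buy(price=103, qty=4): fills=none; bids=[#1:4@103] asks=[-]
After op 2 [order #2] limit_sell(price=98, qty=2): fills=#1x#2:2@103; bids=[#1:2@103] asks=[-]
After op 3 [order #3] limit_sell(price=98, qty=9): fills=#1x#3:2@103; bids=[-] asks=[#3:7@98]
After op 4 [order #4] limit_sell(price=96, qty=6): fills=none; bids=[-] asks=[#4:6@96 #3:7@98]
After op 5 [order #5] limit_buy(price=96, qty=2): fills=#5x#4:2@96; bids=[-] asks=[#4:4@96 #3:7@98]
After op 6 [order #6] limit_buy(price=101, qty=5): fills=#6x#4:4@96 #6x#3:1@98; bids=[-] asks=[#3:6@98]
After op 7 cancel(order #4): fills=none; bids=[-] asks=[#3:6@98]
After op 8 [order #7] limit_sell(price=96, qty=4): fills=none; bids=[-] asks=[#7:4@96 #3:6@98]
After op 9 [order #8] limit_buy(price=97, qty=5): fills=#8x#7:4@96; bids=[#8:1@97] asks=[#3:6@98]
After op 10 [order #9] market_buy(qty=2): fills=#9x#3:2@98; bids=[#8:1@97] asks=[#3:4@98]

Answer: 2@103,2@103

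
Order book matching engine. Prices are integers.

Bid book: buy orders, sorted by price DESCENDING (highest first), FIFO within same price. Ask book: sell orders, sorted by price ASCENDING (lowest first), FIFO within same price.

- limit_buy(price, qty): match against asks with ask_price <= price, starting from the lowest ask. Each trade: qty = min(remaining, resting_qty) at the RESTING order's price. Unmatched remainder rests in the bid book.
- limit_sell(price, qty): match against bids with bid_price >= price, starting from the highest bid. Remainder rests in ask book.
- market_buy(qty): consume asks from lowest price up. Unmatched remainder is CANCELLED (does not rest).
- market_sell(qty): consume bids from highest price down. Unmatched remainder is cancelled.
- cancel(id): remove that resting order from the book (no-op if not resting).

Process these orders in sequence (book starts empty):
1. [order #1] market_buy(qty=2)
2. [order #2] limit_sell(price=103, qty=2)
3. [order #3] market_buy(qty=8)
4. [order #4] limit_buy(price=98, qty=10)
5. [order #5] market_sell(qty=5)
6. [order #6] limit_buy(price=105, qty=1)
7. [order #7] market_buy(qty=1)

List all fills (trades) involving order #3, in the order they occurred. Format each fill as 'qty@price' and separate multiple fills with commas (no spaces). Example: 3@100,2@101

After op 1 [order #1] market_buy(qty=2): fills=none; bids=[-] asks=[-]
After op 2 [order #2] limit_sell(price=103, qty=2): fills=none; bids=[-] asks=[#2:2@103]
After op 3 [order #3] market_buy(qty=8): fills=#3x#2:2@103; bids=[-] asks=[-]
After op 4 [order #4] limit_buy(price=98, qty=10): fills=none; bids=[#4:10@98] asks=[-]
After op 5 [order #5] market_sell(qty=5): fills=#4x#5:5@98; bids=[#4:5@98] asks=[-]
After op 6 [order #6] limit_buy(price=105, qty=1): fills=none; bids=[#6:1@105 #4:5@98] asks=[-]
After op 7 [order #7] market_buy(qty=1): fills=none; bids=[#6:1@105 #4:5@98] asks=[-]

Answer: 2@103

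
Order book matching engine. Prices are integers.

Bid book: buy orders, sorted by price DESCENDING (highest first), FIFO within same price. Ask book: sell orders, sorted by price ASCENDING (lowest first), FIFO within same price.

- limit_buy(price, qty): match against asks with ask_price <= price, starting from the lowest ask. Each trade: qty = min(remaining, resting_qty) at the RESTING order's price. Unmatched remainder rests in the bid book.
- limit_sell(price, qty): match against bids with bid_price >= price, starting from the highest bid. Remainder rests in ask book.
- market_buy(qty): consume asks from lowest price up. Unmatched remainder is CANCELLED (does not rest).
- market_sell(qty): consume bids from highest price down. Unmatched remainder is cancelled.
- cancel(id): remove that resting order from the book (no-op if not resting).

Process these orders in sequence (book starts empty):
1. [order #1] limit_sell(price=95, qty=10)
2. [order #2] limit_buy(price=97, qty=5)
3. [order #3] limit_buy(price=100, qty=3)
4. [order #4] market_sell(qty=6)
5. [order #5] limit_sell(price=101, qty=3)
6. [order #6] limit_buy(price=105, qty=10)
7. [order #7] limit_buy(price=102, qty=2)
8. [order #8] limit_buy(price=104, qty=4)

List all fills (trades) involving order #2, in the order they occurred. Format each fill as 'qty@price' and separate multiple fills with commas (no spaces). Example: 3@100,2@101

Answer: 5@95

Derivation:
After op 1 [order #1] limit_sell(price=95, qty=10): fills=none; bids=[-] asks=[#1:10@95]
After op 2 [order #2] limit_buy(price=97, qty=5): fills=#2x#1:5@95; bids=[-] asks=[#1:5@95]
After op 3 [order #3] limit_buy(price=100, qty=3): fills=#3x#1:3@95; bids=[-] asks=[#1:2@95]
After op 4 [order #4] market_sell(qty=6): fills=none; bids=[-] asks=[#1:2@95]
After op 5 [order #5] limit_sell(price=101, qty=3): fills=none; bids=[-] asks=[#1:2@95 #5:3@101]
After op 6 [order #6] limit_buy(price=105, qty=10): fills=#6x#1:2@95 #6x#5:3@101; bids=[#6:5@105] asks=[-]
After op 7 [order #7] limit_buy(price=102, qty=2): fills=none; bids=[#6:5@105 #7:2@102] asks=[-]
After op 8 [order #8] limit_buy(price=104, qty=4): fills=none; bids=[#6:5@105 #8:4@104 #7:2@102] asks=[-]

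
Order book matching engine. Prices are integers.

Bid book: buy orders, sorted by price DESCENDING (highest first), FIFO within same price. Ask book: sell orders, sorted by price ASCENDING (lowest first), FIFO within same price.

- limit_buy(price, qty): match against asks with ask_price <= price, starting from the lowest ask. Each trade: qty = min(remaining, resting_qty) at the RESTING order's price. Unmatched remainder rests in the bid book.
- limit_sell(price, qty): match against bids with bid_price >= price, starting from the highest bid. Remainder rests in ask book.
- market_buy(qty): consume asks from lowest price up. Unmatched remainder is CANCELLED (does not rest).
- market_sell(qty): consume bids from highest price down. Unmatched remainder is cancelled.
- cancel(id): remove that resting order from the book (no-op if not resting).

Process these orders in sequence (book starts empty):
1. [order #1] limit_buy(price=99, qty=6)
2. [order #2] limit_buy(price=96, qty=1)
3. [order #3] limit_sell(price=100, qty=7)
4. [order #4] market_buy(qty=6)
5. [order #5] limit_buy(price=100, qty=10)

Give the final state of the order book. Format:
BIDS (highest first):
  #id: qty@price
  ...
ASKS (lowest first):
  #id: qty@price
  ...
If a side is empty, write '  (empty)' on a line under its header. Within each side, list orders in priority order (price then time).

Answer: BIDS (highest first):
  #5: 9@100
  #1: 6@99
  #2: 1@96
ASKS (lowest first):
  (empty)

Derivation:
After op 1 [order #1] limit_buy(price=99, qty=6): fills=none; bids=[#1:6@99] asks=[-]
After op 2 [order #2] limit_buy(price=96, qty=1): fills=none; bids=[#1:6@99 #2:1@96] asks=[-]
After op 3 [order #3] limit_sell(price=100, qty=7): fills=none; bids=[#1:6@99 #2:1@96] asks=[#3:7@100]
After op 4 [order #4] market_buy(qty=6): fills=#4x#3:6@100; bids=[#1:6@99 #2:1@96] asks=[#3:1@100]
After op 5 [order #5] limit_buy(price=100, qty=10): fills=#5x#3:1@100; bids=[#5:9@100 #1:6@99 #2:1@96] asks=[-]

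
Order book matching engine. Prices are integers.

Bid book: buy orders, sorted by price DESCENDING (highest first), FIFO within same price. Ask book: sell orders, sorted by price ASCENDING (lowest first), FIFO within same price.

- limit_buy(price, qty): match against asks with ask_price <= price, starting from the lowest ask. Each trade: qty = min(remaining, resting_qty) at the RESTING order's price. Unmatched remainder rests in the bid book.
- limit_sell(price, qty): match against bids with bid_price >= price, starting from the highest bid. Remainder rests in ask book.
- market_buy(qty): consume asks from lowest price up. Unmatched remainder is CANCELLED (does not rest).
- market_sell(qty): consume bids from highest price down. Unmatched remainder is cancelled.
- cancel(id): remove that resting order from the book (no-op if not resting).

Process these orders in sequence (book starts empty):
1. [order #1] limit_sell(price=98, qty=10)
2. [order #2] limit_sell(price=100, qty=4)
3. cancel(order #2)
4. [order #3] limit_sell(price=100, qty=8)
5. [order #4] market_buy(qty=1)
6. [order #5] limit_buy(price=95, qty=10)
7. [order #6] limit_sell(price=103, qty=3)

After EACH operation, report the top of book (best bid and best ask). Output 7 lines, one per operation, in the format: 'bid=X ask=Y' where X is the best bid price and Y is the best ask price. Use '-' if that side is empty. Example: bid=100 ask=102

After op 1 [order #1] limit_sell(price=98, qty=10): fills=none; bids=[-] asks=[#1:10@98]
After op 2 [order #2] limit_sell(price=100, qty=4): fills=none; bids=[-] asks=[#1:10@98 #2:4@100]
After op 3 cancel(order #2): fills=none; bids=[-] asks=[#1:10@98]
After op 4 [order #3] limit_sell(price=100, qty=8): fills=none; bids=[-] asks=[#1:10@98 #3:8@100]
After op 5 [order #4] market_buy(qty=1): fills=#4x#1:1@98; bids=[-] asks=[#1:9@98 #3:8@100]
After op 6 [order #5] limit_buy(price=95, qty=10): fills=none; bids=[#5:10@95] asks=[#1:9@98 #3:8@100]
After op 7 [order #6] limit_sell(price=103, qty=3): fills=none; bids=[#5:10@95] asks=[#1:9@98 #3:8@100 #6:3@103]

Answer: bid=- ask=98
bid=- ask=98
bid=- ask=98
bid=- ask=98
bid=- ask=98
bid=95 ask=98
bid=95 ask=98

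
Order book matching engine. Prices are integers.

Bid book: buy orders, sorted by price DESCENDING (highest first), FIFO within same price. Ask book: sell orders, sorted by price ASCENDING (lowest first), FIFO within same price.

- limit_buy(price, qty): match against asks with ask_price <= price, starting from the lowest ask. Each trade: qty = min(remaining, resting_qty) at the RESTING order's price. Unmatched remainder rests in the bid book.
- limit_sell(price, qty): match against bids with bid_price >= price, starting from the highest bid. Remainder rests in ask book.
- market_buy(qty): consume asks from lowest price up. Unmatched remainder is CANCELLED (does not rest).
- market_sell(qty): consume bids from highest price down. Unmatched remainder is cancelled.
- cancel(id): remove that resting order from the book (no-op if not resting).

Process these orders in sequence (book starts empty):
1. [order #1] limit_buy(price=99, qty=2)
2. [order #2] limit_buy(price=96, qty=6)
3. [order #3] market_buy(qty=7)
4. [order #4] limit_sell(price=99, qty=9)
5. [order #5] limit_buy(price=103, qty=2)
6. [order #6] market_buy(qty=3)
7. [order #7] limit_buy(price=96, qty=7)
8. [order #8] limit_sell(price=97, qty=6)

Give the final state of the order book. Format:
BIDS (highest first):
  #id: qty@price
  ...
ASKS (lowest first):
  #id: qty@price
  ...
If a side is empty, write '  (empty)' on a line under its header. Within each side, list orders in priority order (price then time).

Answer: BIDS (highest first):
  #2: 6@96
  #7: 7@96
ASKS (lowest first):
  #8: 6@97
  #4: 2@99

Derivation:
After op 1 [order #1] limit_buy(price=99, qty=2): fills=none; bids=[#1:2@99] asks=[-]
After op 2 [order #2] limit_buy(price=96, qty=6): fills=none; bids=[#1:2@99 #2:6@96] asks=[-]
After op 3 [order #3] market_buy(qty=7): fills=none; bids=[#1:2@99 #2:6@96] asks=[-]
After op 4 [order #4] limit_sell(price=99, qty=9): fills=#1x#4:2@99; bids=[#2:6@96] asks=[#4:7@99]
After op 5 [order #5] limit_buy(price=103, qty=2): fills=#5x#4:2@99; bids=[#2:6@96] asks=[#4:5@99]
After op 6 [order #6] market_buy(qty=3): fills=#6x#4:3@99; bids=[#2:6@96] asks=[#4:2@99]
After op 7 [order #7] limit_buy(price=96, qty=7): fills=none; bids=[#2:6@96 #7:7@96] asks=[#4:2@99]
After op 8 [order #8] limit_sell(price=97, qty=6): fills=none; bids=[#2:6@96 #7:7@96] asks=[#8:6@97 #4:2@99]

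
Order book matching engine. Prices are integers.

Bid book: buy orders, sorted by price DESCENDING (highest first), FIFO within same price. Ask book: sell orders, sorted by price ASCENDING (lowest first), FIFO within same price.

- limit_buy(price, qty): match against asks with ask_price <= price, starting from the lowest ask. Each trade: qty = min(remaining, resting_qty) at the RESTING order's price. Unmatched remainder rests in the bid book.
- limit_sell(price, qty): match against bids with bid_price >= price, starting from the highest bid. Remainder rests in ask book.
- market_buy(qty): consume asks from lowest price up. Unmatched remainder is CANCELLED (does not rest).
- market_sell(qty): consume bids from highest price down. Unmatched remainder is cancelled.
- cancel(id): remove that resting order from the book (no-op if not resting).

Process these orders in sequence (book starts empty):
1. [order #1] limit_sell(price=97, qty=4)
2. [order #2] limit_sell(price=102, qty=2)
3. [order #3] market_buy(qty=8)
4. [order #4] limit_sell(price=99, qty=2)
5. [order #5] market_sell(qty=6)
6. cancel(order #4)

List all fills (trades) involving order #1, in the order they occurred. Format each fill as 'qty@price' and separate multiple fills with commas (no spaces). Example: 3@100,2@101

After op 1 [order #1] limit_sell(price=97, qty=4): fills=none; bids=[-] asks=[#1:4@97]
After op 2 [order #2] limit_sell(price=102, qty=2): fills=none; bids=[-] asks=[#1:4@97 #2:2@102]
After op 3 [order #3] market_buy(qty=8): fills=#3x#1:4@97 #3x#2:2@102; bids=[-] asks=[-]
After op 4 [order #4] limit_sell(price=99, qty=2): fills=none; bids=[-] asks=[#4:2@99]
After op 5 [order #5] market_sell(qty=6): fills=none; bids=[-] asks=[#4:2@99]
After op 6 cancel(order #4): fills=none; bids=[-] asks=[-]

Answer: 4@97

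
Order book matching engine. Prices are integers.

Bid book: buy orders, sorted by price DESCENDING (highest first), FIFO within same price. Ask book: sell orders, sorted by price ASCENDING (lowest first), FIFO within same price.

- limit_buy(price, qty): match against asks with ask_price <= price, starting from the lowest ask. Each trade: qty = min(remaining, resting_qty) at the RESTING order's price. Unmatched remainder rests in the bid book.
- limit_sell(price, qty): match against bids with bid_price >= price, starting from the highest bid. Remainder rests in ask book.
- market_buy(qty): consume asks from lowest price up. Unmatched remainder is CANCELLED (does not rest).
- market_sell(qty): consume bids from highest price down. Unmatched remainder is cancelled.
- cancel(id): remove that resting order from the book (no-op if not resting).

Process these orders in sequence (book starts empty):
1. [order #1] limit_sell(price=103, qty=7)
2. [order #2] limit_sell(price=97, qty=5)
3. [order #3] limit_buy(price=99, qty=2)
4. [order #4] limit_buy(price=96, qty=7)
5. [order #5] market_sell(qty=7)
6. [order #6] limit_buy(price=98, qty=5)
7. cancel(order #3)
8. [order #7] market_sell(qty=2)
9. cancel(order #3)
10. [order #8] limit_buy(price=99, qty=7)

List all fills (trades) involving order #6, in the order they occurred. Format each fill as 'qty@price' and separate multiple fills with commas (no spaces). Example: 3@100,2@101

After op 1 [order #1] limit_sell(price=103, qty=7): fills=none; bids=[-] asks=[#1:7@103]
After op 2 [order #2] limit_sell(price=97, qty=5): fills=none; bids=[-] asks=[#2:5@97 #1:7@103]
After op 3 [order #3] limit_buy(price=99, qty=2): fills=#3x#2:2@97; bids=[-] asks=[#2:3@97 #1:7@103]
After op 4 [order #4] limit_buy(price=96, qty=7): fills=none; bids=[#4:7@96] asks=[#2:3@97 #1:7@103]
After op 5 [order #5] market_sell(qty=7): fills=#4x#5:7@96; bids=[-] asks=[#2:3@97 #1:7@103]
After op 6 [order #6] limit_buy(price=98, qty=5): fills=#6x#2:3@97; bids=[#6:2@98] asks=[#1:7@103]
After op 7 cancel(order #3): fills=none; bids=[#6:2@98] asks=[#1:7@103]
After op 8 [order #7] market_sell(qty=2): fills=#6x#7:2@98; bids=[-] asks=[#1:7@103]
After op 9 cancel(order #3): fills=none; bids=[-] asks=[#1:7@103]
After op 10 [order #8] limit_buy(price=99, qty=7): fills=none; bids=[#8:7@99] asks=[#1:7@103]

Answer: 3@97,2@98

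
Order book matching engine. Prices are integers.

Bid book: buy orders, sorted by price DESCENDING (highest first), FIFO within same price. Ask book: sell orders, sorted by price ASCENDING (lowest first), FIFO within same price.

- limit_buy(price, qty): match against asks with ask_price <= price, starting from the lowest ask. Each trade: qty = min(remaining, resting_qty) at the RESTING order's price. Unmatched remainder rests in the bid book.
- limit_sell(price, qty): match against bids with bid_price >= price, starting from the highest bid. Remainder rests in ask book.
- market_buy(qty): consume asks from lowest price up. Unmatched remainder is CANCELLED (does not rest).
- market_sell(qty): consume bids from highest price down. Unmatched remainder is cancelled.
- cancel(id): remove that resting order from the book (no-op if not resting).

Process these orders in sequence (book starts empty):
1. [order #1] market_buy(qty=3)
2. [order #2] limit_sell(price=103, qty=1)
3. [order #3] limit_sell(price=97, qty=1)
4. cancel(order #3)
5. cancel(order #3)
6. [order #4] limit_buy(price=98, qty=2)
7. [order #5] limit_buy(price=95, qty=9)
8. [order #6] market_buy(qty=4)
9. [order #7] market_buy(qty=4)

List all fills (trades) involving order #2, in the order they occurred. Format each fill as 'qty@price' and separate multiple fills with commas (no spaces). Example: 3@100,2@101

Answer: 1@103

Derivation:
After op 1 [order #1] market_buy(qty=3): fills=none; bids=[-] asks=[-]
After op 2 [order #2] limit_sell(price=103, qty=1): fills=none; bids=[-] asks=[#2:1@103]
After op 3 [order #3] limit_sell(price=97, qty=1): fills=none; bids=[-] asks=[#3:1@97 #2:1@103]
After op 4 cancel(order #3): fills=none; bids=[-] asks=[#2:1@103]
After op 5 cancel(order #3): fills=none; bids=[-] asks=[#2:1@103]
After op 6 [order #4] limit_buy(price=98, qty=2): fills=none; bids=[#4:2@98] asks=[#2:1@103]
After op 7 [order #5] limit_buy(price=95, qty=9): fills=none; bids=[#4:2@98 #5:9@95] asks=[#2:1@103]
After op 8 [order #6] market_buy(qty=4): fills=#6x#2:1@103; bids=[#4:2@98 #5:9@95] asks=[-]
After op 9 [order #7] market_buy(qty=4): fills=none; bids=[#4:2@98 #5:9@95] asks=[-]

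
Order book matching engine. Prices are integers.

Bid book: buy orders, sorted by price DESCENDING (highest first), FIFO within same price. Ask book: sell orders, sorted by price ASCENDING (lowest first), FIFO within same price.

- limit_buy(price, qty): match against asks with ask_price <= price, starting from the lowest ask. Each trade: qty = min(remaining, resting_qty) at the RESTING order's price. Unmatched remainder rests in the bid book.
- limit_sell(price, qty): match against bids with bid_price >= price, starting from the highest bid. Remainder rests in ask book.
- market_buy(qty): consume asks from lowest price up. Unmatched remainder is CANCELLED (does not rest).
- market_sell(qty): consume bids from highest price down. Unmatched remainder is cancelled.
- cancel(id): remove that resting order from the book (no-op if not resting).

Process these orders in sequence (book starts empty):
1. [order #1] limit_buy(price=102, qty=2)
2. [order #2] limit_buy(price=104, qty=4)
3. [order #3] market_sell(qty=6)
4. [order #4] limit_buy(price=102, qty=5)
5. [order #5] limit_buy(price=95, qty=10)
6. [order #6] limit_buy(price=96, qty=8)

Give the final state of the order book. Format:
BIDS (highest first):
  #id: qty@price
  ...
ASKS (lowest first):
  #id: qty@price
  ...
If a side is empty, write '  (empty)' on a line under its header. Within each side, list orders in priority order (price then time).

After op 1 [order #1] limit_buy(price=102, qty=2): fills=none; bids=[#1:2@102] asks=[-]
After op 2 [order #2] limit_buy(price=104, qty=4): fills=none; bids=[#2:4@104 #1:2@102] asks=[-]
After op 3 [order #3] market_sell(qty=6): fills=#2x#3:4@104 #1x#3:2@102; bids=[-] asks=[-]
After op 4 [order #4] limit_buy(price=102, qty=5): fills=none; bids=[#4:5@102] asks=[-]
After op 5 [order #5] limit_buy(price=95, qty=10): fills=none; bids=[#4:5@102 #5:10@95] asks=[-]
After op 6 [order #6] limit_buy(price=96, qty=8): fills=none; bids=[#4:5@102 #6:8@96 #5:10@95] asks=[-]

Answer: BIDS (highest first):
  #4: 5@102
  #6: 8@96
  #5: 10@95
ASKS (lowest first):
  (empty)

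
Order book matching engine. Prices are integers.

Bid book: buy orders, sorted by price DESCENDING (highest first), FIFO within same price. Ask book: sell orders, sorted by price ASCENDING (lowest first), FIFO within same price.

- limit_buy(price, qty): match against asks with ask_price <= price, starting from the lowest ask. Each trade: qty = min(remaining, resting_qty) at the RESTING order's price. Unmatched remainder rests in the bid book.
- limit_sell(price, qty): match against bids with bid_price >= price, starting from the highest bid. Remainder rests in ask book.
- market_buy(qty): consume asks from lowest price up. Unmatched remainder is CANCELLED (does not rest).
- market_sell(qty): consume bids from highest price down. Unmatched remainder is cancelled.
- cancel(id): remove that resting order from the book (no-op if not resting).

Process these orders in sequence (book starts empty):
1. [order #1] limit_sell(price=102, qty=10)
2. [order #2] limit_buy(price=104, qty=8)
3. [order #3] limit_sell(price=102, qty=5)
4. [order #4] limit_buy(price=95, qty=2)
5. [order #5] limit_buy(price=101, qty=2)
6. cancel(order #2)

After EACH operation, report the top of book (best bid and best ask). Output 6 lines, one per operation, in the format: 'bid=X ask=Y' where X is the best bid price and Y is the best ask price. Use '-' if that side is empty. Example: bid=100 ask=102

After op 1 [order #1] limit_sell(price=102, qty=10): fills=none; bids=[-] asks=[#1:10@102]
After op 2 [order #2] limit_buy(price=104, qty=8): fills=#2x#1:8@102; bids=[-] asks=[#1:2@102]
After op 3 [order #3] limit_sell(price=102, qty=5): fills=none; bids=[-] asks=[#1:2@102 #3:5@102]
After op 4 [order #4] limit_buy(price=95, qty=2): fills=none; bids=[#4:2@95] asks=[#1:2@102 #3:5@102]
After op 5 [order #5] limit_buy(price=101, qty=2): fills=none; bids=[#5:2@101 #4:2@95] asks=[#1:2@102 #3:5@102]
After op 6 cancel(order #2): fills=none; bids=[#5:2@101 #4:2@95] asks=[#1:2@102 #3:5@102]

Answer: bid=- ask=102
bid=- ask=102
bid=- ask=102
bid=95 ask=102
bid=101 ask=102
bid=101 ask=102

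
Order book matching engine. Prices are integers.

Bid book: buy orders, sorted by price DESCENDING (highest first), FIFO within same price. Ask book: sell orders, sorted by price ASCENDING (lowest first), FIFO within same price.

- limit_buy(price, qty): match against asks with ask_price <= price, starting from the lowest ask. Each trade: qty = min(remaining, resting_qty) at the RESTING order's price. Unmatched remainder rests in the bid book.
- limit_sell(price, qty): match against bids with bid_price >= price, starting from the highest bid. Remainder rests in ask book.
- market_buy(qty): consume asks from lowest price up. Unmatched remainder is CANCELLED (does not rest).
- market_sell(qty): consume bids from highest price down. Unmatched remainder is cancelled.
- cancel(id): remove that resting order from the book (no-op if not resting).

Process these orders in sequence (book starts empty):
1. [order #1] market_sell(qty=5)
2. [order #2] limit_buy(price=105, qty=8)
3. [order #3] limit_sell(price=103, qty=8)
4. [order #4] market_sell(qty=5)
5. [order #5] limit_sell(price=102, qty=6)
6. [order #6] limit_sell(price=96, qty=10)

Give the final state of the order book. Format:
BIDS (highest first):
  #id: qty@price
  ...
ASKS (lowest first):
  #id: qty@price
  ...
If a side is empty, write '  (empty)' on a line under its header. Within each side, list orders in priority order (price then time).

Answer: BIDS (highest first):
  (empty)
ASKS (lowest first):
  #6: 10@96
  #5: 6@102

Derivation:
After op 1 [order #1] market_sell(qty=5): fills=none; bids=[-] asks=[-]
After op 2 [order #2] limit_buy(price=105, qty=8): fills=none; bids=[#2:8@105] asks=[-]
After op 3 [order #3] limit_sell(price=103, qty=8): fills=#2x#3:8@105; bids=[-] asks=[-]
After op 4 [order #4] market_sell(qty=5): fills=none; bids=[-] asks=[-]
After op 5 [order #5] limit_sell(price=102, qty=6): fills=none; bids=[-] asks=[#5:6@102]
After op 6 [order #6] limit_sell(price=96, qty=10): fills=none; bids=[-] asks=[#6:10@96 #5:6@102]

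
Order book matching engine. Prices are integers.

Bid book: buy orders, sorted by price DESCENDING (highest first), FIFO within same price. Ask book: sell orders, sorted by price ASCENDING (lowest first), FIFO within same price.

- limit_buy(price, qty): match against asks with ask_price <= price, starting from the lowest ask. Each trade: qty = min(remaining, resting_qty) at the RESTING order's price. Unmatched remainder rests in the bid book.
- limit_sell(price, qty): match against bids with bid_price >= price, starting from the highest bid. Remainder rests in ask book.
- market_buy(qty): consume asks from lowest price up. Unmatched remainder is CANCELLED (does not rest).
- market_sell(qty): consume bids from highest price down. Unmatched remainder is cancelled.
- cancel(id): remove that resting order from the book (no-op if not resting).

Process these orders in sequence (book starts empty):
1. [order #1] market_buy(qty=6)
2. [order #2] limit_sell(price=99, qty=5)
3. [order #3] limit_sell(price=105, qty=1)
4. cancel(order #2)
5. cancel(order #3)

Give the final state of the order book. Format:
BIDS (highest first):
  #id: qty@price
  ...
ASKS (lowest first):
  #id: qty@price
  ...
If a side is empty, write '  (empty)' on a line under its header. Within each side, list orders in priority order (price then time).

Answer: BIDS (highest first):
  (empty)
ASKS (lowest first):
  (empty)

Derivation:
After op 1 [order #1] market_buy(qty=6): fills=none; bids=[-] asks=[-]
After op 2 [order #2] limit_sell(price=99, qty=5): fills=none; bids=[-] asks=[#2:5@99]
After op 3 [order #3] limit_sell(price=105, qty=1): fills=none; bids=[-] asks=[#2:5@99 #3:1@105]
After op 4 cancel(order #2): fills=none; bids=[-] asks=[#3:1@105]
After op 5 cancel(order #3): fills=none; bids=[-] asks=[-]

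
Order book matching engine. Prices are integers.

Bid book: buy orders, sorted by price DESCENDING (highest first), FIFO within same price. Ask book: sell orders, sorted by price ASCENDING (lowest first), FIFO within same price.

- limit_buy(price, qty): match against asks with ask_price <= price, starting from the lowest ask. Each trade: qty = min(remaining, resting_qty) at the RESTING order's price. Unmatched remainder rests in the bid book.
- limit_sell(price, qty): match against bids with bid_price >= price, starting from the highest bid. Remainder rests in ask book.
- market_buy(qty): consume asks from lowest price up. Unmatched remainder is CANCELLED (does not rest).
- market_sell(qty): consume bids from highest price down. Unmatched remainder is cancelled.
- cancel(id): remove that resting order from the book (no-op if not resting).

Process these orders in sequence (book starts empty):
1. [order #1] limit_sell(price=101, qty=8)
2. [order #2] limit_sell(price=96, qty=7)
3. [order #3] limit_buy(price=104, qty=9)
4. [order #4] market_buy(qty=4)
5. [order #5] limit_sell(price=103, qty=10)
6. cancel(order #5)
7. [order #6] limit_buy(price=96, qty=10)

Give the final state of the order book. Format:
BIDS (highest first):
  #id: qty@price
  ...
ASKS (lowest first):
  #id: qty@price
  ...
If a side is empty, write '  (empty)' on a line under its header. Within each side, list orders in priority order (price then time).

After op 1 [order #1] limit_sell(price=101, qty=8): fills=none; bids=[-] asks=[#1:8@101]
After op 2 [order #2] limit_sell(price=96, qty=7): fills=none; bids=[-] asks=[#2:7@96 #1:8@101]
After op 3 [order #3] limit_buy(price=104, qty=9): fills=#3x#2:7@96 #3x#1:2@101; bids=[-] asks=[#1:6@101]
After op 4 [order #4] market_buy(qty=4): fills=#4x#1:4@101; bids=[-] asks=[#1:2@101]
After op 5 [order #5] limit_sell(price=103, qty=10): fills=none; bids=[-] asks=[#1:2@101 #5:10@103]
After op 6 cancel(order #5): fills=none; bids=[-] asks=[#1:2@101]
After op 7 [order #6] limit_buy(price=96, qty=10): fills=none; bids=[#6:10@96] asks=[#1:2@101]

Answer: BIDS (highest first):
  #6: 10@96
ASKS (lowest first):
  #1: 2@101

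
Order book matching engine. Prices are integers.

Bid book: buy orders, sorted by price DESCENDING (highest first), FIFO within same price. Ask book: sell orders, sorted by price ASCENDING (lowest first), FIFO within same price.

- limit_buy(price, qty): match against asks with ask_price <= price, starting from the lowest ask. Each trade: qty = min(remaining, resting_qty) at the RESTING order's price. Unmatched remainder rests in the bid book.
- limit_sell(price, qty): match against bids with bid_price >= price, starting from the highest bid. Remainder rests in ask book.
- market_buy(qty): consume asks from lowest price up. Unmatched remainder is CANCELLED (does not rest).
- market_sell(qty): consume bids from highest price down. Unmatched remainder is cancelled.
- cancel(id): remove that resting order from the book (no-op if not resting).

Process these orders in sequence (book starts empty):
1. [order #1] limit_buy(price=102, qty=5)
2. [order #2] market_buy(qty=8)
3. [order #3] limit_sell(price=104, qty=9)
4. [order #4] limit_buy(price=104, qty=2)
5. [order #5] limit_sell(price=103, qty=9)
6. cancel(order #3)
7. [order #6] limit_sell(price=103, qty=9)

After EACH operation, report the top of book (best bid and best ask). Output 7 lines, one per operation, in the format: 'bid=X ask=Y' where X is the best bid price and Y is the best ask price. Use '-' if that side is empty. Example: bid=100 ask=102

After op 1 [order #1] limit_buy(price=102, qty=5): fills=none; bids=[#1:5@102] asks=[-]
After op 2 [order #2] market_buy(qty=8): fills=none; bids=[#1:5@102] asks=[-]
After op 3 [order #3] limit_sell(price=104, qty=9): fills=none; bids=[#1:5@102] asks=[#3:9@104]
After op 4 [order #4] limit_buy(price=104, qty=2): fills=#4x#3:2@104; bids=[#1:5@102] asks=[#3:7@104]
After op 5 [order #5] limit_sell(price=103, qty=9): fills=none; bids=[#1:5@102] asks=[#5:9@103 #3:7@104]
After op 6 cancel(order #3): fills=none; bids=[#1:5@102] asks=[#5:9@103]
After op 7 [order #6] limit_sell(price=103, qty=9): fills=none; bids=[#1:5@102] asks=[#5:9@103 #6:9@103]

Answer: bid=102 ask=-
bid=102 ask=-
bid=102 ask=104
bid=102 ask=104
bid=102 ask=103
bid=102 ask=103
bid=102 ask=103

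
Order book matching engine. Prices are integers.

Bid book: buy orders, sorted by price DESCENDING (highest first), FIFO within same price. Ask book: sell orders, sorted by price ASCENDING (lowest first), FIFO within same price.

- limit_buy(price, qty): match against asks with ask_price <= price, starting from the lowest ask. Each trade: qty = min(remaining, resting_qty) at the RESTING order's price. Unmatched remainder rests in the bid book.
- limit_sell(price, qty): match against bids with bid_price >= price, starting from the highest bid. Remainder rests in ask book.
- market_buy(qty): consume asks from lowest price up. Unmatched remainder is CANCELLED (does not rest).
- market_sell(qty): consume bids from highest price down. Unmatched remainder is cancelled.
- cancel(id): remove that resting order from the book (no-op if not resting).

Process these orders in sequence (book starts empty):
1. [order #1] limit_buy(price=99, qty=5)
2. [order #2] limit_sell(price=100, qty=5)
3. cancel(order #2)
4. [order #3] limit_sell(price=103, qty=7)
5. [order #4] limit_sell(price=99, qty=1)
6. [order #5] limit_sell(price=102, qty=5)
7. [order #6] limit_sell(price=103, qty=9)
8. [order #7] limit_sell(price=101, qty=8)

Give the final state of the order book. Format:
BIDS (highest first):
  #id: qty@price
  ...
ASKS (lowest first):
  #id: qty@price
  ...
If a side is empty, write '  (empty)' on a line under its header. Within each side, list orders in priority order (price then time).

After op 1 [order #1] limit_buy(price=99, qty=5): fills=none; bids=[#1:5@99] asks=[-]
After op 2 [order #2] limit_sell(price=100, qty=5): fills=none; bids=[#1:5@99] asks=[#2:5@100]
After op 3 cancel(order #2): fills=none; bids=[#1:5@99] asks=[-]
After op 4 [order #3] limit_sell(price=103, qty=7): fills=none; bids=[#1:5@99] asks=[#3:7@103]
After op 5 [order #4] limit_sell(price=99, qty=1): fills=#1x#4:1@99; bids=[#1:4@99] asks=[#3:7@103]
After op 6 [order #5] limit_sell(price=102, qty=5): fills=none; bids=[#1:4@99] asks=[#5:5@102 #3:7@103]
After op 7 [order #6] limit_sell(price=103, qty=9): fills=none; bids=[#1:4@99] asks=[#5:5@102 #3:7@103 #6:9@103]
After op 8 [order #7] limit_sell(price=101, qty=8): fills=none; bids=[#1:4@99] asks=[#7:8@101 #5:5@102 #3:7@103 #6:9@103]

Answer: BIDS (highest first):
  #1: 4@99
ASKS (lowest first):
  #7: 8@101
  #5: 5@102
  #3: 7@103
  #6: 9@103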